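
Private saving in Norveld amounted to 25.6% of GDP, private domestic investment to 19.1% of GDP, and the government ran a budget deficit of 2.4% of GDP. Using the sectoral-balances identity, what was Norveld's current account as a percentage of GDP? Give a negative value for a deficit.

4.1

By the sectoral-balances identity, CA = (S_private - I) + (T - G).
Private balance = 25.6 - 19.1 = 6.5
Government balance (T - G) = -2.4
CA = 6.5 + (-2.4) = 4.1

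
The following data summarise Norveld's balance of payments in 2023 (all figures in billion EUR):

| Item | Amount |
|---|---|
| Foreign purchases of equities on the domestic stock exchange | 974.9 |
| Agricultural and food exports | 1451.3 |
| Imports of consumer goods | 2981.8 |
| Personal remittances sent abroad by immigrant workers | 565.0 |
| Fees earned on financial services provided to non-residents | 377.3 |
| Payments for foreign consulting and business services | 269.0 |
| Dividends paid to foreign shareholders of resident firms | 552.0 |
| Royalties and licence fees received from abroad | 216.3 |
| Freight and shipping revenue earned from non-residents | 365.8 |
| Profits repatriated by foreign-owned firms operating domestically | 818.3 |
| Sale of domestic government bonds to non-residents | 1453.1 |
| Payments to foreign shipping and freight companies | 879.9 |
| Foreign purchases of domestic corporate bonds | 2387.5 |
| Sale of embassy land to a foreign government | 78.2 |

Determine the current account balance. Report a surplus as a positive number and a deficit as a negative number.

Goods: 1451.3 - 2981.8 = -1530.5
Services: 365.8 - 879.9 + 377.3 - 269.0 + 216.3 = -189.5
Primary income: -818.3 - 552.0 = -1370.3
Secondary income: -565.0
Current account = (-1530.5) + (-189.5) + (-1370.3) + (-565.0) = -3655.3
(Excluded from the current account — financial account: foreign purchases of equities on the domestic stock exchange 974.9, sale of domestic government bonds to non-residents 1453.1, foreign purchases of domestic corporate bonds 2387.5; capital account: sale of embassy land to a foreign government 78.2.)

-3655.3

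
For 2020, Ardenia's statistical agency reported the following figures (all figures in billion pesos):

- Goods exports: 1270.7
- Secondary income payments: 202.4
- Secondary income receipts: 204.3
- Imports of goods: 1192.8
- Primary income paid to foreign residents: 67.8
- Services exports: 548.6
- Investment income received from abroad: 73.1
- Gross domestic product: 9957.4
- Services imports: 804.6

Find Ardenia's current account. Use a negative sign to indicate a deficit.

-170.9

Goods balance = 1270.7 - 1192.8 = 77.9
Services balance = 548.6 - 804.6 = -256.0
Trade balance (goods + services) = 77.9 + (-256.0) = -178.1
Net primary income = 73.1 - 67.8 = 5.3
Net secondary income = 204.3 - 202.4 = 1.9
Current account = -178.1 + 5.3 + 1.9 = -170.9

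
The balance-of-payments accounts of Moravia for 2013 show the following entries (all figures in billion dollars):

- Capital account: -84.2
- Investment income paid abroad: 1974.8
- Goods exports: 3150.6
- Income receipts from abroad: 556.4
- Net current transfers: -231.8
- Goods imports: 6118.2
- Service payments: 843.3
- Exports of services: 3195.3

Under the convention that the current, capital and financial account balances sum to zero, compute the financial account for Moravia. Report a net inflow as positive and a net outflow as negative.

2350.0

Goods balance = 3150.6 - 6118.2 = -2967.6
Services balance = 3195.3 - 843.3 = 2352.0
Trade balance (goods + services) = -2967.6 + 2352.0 = -615.6
Net primary income = 556.4 - 1974.8 = -1418.4
Net secondary income = -231.8
Current account = -615.6 + (-1418.4) + (-231.8) = -2265.8
Financial account = -(-2265.8 + (-84.2)) = 2350.0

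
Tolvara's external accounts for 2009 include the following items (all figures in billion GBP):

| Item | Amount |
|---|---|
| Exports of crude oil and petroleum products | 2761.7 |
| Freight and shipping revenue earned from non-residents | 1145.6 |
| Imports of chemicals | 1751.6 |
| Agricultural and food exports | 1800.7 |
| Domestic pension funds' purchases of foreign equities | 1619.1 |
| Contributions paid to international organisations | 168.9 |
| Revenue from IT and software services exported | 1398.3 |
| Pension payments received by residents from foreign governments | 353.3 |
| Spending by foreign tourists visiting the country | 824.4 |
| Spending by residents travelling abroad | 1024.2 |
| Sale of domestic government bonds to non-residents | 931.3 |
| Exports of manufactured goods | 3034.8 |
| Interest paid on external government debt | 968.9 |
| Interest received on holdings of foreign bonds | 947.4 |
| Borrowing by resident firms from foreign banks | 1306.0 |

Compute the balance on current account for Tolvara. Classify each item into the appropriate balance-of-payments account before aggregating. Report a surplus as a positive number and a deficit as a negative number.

8352.6

Goods: -1751.6 + 1800.7 + 3034.8 + 2761.7 = 5845.6
Services: 1145.6 - 1024.2 + 1398.3 + 824.4 = 2344.1
Primary income: -968.9 + 947.4 = -21.5
Secondary income: 353.3 - 168.9 = 184.4
Current account = 5845.6 + 2344.1 + (-21.5) + 184.4 = 8352.6
(Excluded from the current account — financial account: domestic pension funds' purchases of foreign equities 1619.1, sale of domestic government bonds to non-residents 931.3, borrowing by resident firms from foreign banks 1306.0.)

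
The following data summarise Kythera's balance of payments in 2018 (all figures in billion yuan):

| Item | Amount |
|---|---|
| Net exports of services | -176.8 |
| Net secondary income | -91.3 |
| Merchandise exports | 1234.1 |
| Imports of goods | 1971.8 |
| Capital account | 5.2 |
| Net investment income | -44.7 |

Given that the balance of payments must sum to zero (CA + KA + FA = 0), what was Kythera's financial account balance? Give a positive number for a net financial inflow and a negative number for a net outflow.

Goods balance = 1234.1 - 1971.8 = -737.7
Services balance = -176.8
Trade balance (goods + services) = -737.7 + (-176.8) = -914.5
Net primary income = -44.7
Net secondary income = -91.3
Current account = -914.5 + (-44.7) + (-91.3) = -1050.5
Financial account = -(-1050.5 + 5.2) = 1045.3

1045.3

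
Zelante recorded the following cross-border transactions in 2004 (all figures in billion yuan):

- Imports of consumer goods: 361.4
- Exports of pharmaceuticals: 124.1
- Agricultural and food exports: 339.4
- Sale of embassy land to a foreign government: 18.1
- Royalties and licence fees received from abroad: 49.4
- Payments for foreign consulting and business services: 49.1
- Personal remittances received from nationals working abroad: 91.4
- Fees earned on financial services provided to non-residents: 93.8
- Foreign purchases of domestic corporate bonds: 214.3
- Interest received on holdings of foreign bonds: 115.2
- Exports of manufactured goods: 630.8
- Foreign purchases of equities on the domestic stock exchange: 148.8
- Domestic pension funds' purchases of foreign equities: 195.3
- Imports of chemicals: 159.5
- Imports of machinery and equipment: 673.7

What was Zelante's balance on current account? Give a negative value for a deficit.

200.4

Goods: 630.8 + 124.1 - 159.5 + 339.4 - 361.4 - 673.7 = -100.3
Services: 49.4 + 93.8 - 49.1 = 94.1
Primary income: 115.2
Secondary income: 91.4
Current account = (-100.3) + 94.1 + 115.2 + 91.4 = 200.4
(Excluded from the current account — capital account: sale of embassy land to a foreign government 18.1; financial account: foreign purchases of domestic corporate bonds 214.3, foreign purchases of equities on the domestic stock exchange 148.8, domestic pension funds' purchases of foreign equities 195.3.)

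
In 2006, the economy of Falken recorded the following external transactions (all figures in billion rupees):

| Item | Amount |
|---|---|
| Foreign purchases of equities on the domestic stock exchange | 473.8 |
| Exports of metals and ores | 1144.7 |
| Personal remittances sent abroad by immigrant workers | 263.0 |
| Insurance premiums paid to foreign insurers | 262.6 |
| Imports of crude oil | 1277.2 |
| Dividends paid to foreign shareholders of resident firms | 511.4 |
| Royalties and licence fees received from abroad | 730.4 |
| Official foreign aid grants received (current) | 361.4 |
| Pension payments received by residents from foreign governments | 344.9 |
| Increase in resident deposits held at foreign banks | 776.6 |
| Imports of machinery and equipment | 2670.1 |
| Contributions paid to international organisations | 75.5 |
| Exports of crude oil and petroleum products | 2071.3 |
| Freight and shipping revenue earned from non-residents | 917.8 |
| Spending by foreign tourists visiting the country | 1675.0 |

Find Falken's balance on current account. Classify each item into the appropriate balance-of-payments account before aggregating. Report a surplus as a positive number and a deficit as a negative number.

2185.7

Goods: 2071.3 - 2670.1 + 1144.7 - 1277.2 = -731.3
Services: 1675.0 - 262.6 + 917.8 + 730.4 = 3060.6
Primary income: -511.4
Secondary income: 344.9 + 361.4 - 75.5 - 263.0 = 367.8
Current account = (-731.3) + 3060.6 + (-511.4) + 367.8 = 2185.7
(Excluded from the current account — financial account: foreign purchases of equities on the domestic stock exchange 473.8, increase in resident deposits held at foreign banks 776.6.)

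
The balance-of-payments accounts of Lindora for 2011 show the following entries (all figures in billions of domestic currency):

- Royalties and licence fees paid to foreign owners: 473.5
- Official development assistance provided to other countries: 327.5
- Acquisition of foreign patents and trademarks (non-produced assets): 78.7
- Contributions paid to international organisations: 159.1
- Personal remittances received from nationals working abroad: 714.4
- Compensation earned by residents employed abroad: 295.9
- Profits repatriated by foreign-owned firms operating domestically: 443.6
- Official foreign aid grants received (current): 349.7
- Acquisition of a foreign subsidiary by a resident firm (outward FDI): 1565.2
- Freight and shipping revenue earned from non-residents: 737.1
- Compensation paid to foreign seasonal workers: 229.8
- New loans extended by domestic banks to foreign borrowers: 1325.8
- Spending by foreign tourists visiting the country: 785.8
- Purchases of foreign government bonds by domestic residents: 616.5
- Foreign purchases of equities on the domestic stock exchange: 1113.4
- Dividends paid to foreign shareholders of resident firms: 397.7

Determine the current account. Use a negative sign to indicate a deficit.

Services: 785.8 + 737.1 - 473.5 = 1049.4
Primary income: 295.9 - 397.7 - 443.6 - 229.8 = -775.2
Secondary income: 349.7 + 714.4 - 159.1 - 327.5 = 577.5
Current account = 1049.4 + (-775.2) + 577.5 = 851.7
(Excluded from the current account — capital account: acquisition of foreign patents and trademarks (non-produced assets) 78.7; financial account: acquisition of a foreign subsidiary by a resident firm (outward FDI) 1565.2, new loans extended by domestic banks to foreign borrowers 1325.8, purchases of foreign government bonds by domestic residents 616.5, foreign purchases of equities on the domestic stock exchange 1113.4.)

851.7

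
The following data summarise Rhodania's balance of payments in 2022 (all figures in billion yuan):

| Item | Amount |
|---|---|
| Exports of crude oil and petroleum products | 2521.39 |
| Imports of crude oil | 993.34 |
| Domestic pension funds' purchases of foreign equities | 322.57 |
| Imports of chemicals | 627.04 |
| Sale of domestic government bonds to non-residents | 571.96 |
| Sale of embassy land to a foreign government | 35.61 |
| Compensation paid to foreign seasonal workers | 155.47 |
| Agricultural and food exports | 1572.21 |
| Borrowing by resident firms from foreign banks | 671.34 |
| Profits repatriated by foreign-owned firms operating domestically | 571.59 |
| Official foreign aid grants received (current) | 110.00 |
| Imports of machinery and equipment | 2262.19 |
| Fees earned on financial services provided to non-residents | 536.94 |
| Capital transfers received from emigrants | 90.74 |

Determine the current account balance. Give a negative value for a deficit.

130.91

Goods: -2262.19 - 627.04 + 2521.39 - 993.34 + 1572.21 = 211.03
Services: 536.94
Primary income: -571.59 - 155.47 = -727.06
Secondary income: 110.00
Current account = 211.03 + 536.94 + (-727.06) + 110.00 = 130.91
(Excluded from the current account — financial account: domestic pension funds' purchases of foreign equities 322.57, sale of domestic government bonds to non-residents 571.96, borrowing by resident firms from foreign banks 671.34; capital account: sale of embassy land to a foreign government 35.61, capital transfers received from emigrants 90.74.)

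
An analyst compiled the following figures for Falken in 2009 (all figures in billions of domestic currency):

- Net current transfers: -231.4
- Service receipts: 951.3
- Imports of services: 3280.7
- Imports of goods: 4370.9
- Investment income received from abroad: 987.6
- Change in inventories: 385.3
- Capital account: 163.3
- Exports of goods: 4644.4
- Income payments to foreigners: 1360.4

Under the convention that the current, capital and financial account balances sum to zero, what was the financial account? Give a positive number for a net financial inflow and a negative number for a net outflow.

2496.8

Goods balance = 4644.4 - 4370.9 = 273.5
Services balance = 951.3 - 3280.7 = -2329.4
Trade balance (goods + services) = 273.5 + (-2329.4) = -2055.9
Net primary income = 987.6 - 1360.4 = -372.8
Net secondary income = -231.4
Current account = -2055.9 + (-372.8) + (-231.4) = -2660.1
Financial account = -(-2660.1 + 163.3) = 2496.8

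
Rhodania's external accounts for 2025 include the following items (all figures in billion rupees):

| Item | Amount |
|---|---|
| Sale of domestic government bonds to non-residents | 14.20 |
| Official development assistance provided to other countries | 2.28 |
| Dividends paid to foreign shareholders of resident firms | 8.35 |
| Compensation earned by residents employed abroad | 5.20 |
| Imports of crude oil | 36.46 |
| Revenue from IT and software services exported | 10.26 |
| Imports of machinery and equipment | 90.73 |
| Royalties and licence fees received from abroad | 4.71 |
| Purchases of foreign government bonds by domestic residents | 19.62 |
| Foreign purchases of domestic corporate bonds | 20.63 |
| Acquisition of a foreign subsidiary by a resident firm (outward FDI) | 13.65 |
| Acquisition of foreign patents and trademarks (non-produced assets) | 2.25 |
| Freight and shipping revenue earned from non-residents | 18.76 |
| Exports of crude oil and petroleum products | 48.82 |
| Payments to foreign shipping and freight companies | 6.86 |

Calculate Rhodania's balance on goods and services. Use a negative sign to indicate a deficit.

-51.50

Goods: -90.73 - 36.46 + 48.82 = -78.37
Services: 10.26 + 18.76 + 4.71 - 6.86 = 26.87
Trade balance = -78.37 + 26.87 = -51.50
(Excluded from the trade balance — financial account: sale of domestic government bonds to non-residents 14.20, purchases of foreign government bonds by domestic residents 19.62, foreign purchases of domestic corporate bonds 20.63, acquisition of a foreign subsidiary by a resident firm (outward FDI) 13.65; secondary income: official development assistance provided to other countries 2.28; primary income: dividends paid to foreign shareholders of resident firms 8.35, compensation earned by residents employed abroad 5.20; capital account: acquisition of foreign patents and trademarks (non-produced assets) 2.25.)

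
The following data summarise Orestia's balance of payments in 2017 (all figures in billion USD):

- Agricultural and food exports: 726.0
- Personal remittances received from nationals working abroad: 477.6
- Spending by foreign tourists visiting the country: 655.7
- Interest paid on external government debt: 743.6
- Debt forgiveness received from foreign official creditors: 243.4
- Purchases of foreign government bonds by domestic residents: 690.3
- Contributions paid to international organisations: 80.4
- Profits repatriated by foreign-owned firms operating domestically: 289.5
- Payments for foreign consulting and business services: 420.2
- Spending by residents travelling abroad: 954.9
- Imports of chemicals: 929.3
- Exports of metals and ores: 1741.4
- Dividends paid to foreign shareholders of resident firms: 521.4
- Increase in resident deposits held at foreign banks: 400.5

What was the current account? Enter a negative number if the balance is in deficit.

Goods: 1741.4 - 929.3 + 726.0 = 1538.1
Services: -420.2 - 954.9 + 655.7 = -719.4
Primary income: -743.6 - 521.4 - 289.5 = -1554.5
Secondary income: 477.6 - 80.4 = 397.2
Current account = 1538.1 + (-719.4) + (-1554.5) + 397.2 = -338.6
(Excluded from the current account — capital account: debt forgiveness received from foreign official creditors 243.4; financial account: purchases of foreign government bonds by domestic residents 690.3, increase in resident deposits held at foreign banks 400.5.)

-338.6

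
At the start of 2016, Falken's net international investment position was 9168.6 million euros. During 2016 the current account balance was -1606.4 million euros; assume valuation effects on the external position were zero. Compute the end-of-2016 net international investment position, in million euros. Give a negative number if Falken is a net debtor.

With no valuation effects, change in NIIP = current account = -1606.4
End-of-year NIIP = 9168.6 + (-1606.4) = 7562.2

7562.2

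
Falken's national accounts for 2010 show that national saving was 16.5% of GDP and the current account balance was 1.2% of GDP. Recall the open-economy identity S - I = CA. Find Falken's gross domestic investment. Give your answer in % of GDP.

S - I = CA (net lending to the rest of the world).
I = S - CA = 16.5 - 1.2 = 15.3

15.3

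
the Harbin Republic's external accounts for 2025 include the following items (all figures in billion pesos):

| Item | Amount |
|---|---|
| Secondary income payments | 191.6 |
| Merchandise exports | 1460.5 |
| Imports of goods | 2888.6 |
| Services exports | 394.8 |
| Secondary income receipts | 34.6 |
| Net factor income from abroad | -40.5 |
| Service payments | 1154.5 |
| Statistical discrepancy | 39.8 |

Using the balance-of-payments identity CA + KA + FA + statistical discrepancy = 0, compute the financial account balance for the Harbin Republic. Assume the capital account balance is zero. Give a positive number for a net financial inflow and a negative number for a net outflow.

Goods balance = 1460.5 - 2888.6 = -1428.1
Services balance = 394.8 - 1154.5 = -759.7
Trade balance (goods + services) = -1428.1 + (-759.7) = -2187.8
Net primary income = -40.5
Net secondary income = 34.6 - 191.6 = -157.0
Current account = -2187.8 + (-40.5) + (-157.0) = -2385.3
Financial account = -(-2385.3 + 39.8) = 2345.5

2345.5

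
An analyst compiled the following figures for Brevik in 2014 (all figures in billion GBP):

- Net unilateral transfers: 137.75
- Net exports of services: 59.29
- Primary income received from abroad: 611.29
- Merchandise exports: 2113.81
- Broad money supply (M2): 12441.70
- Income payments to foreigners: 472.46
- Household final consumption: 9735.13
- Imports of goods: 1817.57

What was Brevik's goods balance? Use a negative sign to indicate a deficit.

296.24

Goods balance = 2113.81 - 1817.57 = 296.24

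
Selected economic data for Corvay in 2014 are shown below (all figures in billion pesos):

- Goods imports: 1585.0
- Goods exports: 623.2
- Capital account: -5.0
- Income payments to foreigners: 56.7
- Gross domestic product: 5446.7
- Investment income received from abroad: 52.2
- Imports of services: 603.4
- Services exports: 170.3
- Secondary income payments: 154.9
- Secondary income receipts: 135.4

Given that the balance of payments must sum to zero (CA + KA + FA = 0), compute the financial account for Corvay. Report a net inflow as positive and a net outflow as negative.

Goods balance = 623.2 - 1585.0 = -961.8
Services balance = 170.3 - 603.4 = -433.1
Trade balance (goods + services) = -961.8 + (-433.1) = -1394.9
Net primary income = 52.2 - 56.7 = -4.5
Net secondary income = 135.4 - 154.9 = -19.5
Current account = -1394.9 + (-4.5) + (-19.5) = -1418.9
Financial account = -(-1418.9 + (-5.0)) = 1423.9

1423.9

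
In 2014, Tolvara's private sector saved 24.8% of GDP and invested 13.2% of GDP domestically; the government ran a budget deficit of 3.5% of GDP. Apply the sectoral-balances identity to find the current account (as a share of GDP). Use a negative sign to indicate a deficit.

By the sectoral-balances identity, CA = (S_private - I) + (T - G).
Private balance = 24.8 - 13.2 = 11.6
Government balance (T - G) = -3.5
CA = 11.6 + (-3.5) = 8.1

8.1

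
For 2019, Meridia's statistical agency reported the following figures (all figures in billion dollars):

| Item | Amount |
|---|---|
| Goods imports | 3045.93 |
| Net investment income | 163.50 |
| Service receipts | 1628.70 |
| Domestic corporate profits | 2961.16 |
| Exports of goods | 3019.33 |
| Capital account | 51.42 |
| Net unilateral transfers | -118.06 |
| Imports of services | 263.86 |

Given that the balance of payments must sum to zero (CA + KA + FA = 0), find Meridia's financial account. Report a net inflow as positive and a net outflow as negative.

-1435.10

Goods balance = 3019.33 - 3045.93 = -26.60
Services balance = 1628.70 - 263.86 = 1364.84
Trade balance (goods + services) = -26.60 + 1364.84 = 1338.24
Net primary income = 163.50
Net secondary income = -118.06
Current account = 1338.24 + 163.50 + (-118.06) = 1383.68
Financial account = -(1383.68 + 51.42) = -1435.10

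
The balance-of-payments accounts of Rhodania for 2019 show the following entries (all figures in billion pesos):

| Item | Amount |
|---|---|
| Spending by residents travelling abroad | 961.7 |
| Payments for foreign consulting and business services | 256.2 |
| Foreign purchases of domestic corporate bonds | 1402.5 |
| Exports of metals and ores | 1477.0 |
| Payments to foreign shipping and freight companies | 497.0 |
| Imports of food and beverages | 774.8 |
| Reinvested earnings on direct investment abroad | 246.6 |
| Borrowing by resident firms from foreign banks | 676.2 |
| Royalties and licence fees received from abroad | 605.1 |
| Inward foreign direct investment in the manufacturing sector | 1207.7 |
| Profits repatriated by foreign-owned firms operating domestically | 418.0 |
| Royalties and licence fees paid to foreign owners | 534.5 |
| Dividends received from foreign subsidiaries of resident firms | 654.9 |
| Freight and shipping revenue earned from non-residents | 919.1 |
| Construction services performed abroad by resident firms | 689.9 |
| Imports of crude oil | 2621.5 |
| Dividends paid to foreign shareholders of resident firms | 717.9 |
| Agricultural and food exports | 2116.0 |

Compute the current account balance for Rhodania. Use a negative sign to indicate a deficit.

Goods: 1477.0 + 2116.0 - 774.8 - 2621.5 = 196.7
Services: 689.9 - 534.5 + 919.1 + 605.1 - 961.7 - 256.2 - 497.0 = -35.3
Primary income: 246.6 + 654.9 - 717.9 - 418.0 = -234.4
Current account = 196.7 + (-35.3) + (-234.4) = -73.0
(Excluded from the current account — financial account: foreign purchases of domestic corporate bonds 1402.5, borrowing by resident firms from foreign banks 676.2, inward foreign direct investment in the manufacturing sector 1207.7.)

-73.0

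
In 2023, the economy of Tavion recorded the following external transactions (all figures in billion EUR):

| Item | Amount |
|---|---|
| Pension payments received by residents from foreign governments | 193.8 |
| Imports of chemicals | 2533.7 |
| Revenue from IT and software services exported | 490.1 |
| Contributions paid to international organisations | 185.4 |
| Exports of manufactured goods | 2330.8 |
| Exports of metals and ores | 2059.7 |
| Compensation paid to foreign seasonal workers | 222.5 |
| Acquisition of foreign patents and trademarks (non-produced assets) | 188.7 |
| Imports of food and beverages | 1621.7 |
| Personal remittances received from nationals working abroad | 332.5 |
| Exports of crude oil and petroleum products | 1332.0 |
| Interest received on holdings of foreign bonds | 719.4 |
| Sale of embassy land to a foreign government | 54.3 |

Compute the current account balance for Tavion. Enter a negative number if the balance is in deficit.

Goods: 2059.7 + 2330.8 - 1621.7 + 1332.0 - 2533.7 = 1567.1
Services: 490.1
Primary income: -222.5 + 719.4 = 496.9
Secondary income: -185.4 + 332.5 + 193.8 = 340.9
Current account = 1567.1 + 490.1 + 496.9 + 340.9 = 2895.0
(Excluded from the current account — capital account: acquisition of foreign patents and trademarks (non-produced assets) 188.7, sale of embassy land to a foreign government 54.3.)

2895.0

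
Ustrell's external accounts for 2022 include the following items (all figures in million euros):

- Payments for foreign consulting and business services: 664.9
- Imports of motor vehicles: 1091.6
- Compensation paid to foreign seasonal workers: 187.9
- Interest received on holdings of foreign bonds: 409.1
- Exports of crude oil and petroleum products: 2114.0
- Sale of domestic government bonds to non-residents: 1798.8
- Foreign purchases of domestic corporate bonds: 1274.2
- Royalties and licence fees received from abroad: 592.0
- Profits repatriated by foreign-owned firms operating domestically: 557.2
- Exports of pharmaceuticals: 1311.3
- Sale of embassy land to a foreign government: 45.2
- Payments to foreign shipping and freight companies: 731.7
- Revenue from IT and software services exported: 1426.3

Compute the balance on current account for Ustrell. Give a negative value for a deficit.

Goods: 1311.3 - 1091.6 + 2114.0 = 2333.7
Services: 592.0 - 664.9 + 1426.3 - 731.7 = 621.7
Primary income: -557.2 - 187.9 + 409.1 = -336.0
Current account = 2333.7 + 621.7 + (-336.0) = 2619.4
(Excluded from the current account — financial account: sale of domestic government bonds to non-residents 1798.8, foreign purchases of domestic corporate bonds 1274.2; capital account: sale of embassy land to a foreign government 45.2.)

2619.4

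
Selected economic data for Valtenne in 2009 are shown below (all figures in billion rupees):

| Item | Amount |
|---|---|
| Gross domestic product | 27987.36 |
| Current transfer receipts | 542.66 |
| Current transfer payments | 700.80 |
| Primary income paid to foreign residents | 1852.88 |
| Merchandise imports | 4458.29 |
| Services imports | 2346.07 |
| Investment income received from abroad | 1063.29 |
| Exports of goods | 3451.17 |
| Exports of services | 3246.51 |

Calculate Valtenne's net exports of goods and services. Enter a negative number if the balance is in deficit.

Goods balance = 3451.17 - 4458.29 = -1007.12
Services balance = 3246.51 - 2346.07 = 900.44
Trade balance (goods + services) = -1007.12 + 900.44 = -106.68

-106.68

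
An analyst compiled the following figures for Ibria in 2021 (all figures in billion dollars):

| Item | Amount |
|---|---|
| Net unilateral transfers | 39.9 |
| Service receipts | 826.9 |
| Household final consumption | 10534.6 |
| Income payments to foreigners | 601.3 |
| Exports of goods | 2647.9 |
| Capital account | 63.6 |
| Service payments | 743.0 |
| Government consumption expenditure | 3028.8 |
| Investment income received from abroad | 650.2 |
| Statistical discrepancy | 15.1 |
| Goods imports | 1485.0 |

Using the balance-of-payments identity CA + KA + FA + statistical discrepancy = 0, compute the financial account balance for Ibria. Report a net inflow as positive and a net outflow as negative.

Goods balance = 2647.9 - 1485.0 = 1162.9
Services balance = 826.9 - 743.0 = 83.9
Trade balance (goods + services) = 1162.9 + 83.9 = 1246.8
Net primary income = 650.2 - 601.3 = 48.9
Net secondary income = 39.9
Current account = 1246.8 + 48.9 + 39.9 = 1335.6
Financial account = -(1335.6 + 63.6 + 15.1) = -1414.3

-1414.3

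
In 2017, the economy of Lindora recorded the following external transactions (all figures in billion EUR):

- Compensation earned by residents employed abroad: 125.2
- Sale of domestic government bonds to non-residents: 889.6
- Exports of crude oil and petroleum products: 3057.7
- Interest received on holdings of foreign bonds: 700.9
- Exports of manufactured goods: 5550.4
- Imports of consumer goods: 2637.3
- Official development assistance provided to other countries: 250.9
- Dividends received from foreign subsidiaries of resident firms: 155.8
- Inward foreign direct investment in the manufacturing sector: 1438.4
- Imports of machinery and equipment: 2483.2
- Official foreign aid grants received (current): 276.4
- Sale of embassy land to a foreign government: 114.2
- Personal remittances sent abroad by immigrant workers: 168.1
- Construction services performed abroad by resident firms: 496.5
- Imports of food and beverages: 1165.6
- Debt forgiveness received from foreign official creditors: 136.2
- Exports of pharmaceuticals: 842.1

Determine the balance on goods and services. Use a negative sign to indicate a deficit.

Goods: 5550.4 - 1165.6 + 842.1 + 3057.7 - 2637.3 - 2483.2 = 3164.1
Services: 496.5
Trade balance = 3164.1 + 496.5 = 3660.6
(Excluded from the trade balance — primary income: compensation earned by residents employed abroad 125.2, interest received on holdings of foreign bonds 700.9, dividends received from foreign subsidiaries of resident firms 155.8; financial account: sale of domestic government bonds to non-residents 889.6, inward foreign direct investment in the manufacturing sector 1438.4; secondary income: official development assistance provided to other countries 250.9, official foreign aid grants received (current) 276.4, personal remittances sent abroad by immigrant workers 168.1; capital account: sale of embassy land to a foreign government 114.2, debt forgiveness received from foreign official creditors 136.2.)

3660.6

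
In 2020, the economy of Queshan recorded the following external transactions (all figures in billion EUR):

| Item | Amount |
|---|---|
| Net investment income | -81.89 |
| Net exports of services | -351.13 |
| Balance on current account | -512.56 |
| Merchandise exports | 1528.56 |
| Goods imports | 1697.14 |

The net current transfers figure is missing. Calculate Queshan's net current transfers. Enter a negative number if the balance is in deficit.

Current account = goods balance + services balance + net primary income + net secondary income
Sum of the known components = -601.60
Net current transfers = CA - (known components) = -512.56 - (-601.60) = 89.04

89.04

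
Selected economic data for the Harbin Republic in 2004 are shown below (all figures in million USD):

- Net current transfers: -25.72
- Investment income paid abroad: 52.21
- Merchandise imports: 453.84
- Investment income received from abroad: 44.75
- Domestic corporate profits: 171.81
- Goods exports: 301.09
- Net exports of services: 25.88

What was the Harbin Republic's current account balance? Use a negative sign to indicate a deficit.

Goods balance = 301.09 - 453.84 = -152.75
Services balance = 25.88
Trade balance (goods + services) = -152.75 + 25.88 = -126.87
Net primary income = 44.75 - 52.21 = -7.46
Net secondary income = -25.72
Current account = -126.87 + (-7.46) + (-25.72) = -160.05

-160.05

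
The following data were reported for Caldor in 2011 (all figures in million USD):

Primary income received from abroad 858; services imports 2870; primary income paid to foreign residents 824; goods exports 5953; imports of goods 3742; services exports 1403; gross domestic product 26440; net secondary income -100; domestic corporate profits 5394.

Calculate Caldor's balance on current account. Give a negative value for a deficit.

678

Goods balance = 5953 - 3742 = 2211
Services balance = 1403 - 2870 = -1467
Trade balance (goods + services) = 2211 + (-1467) = 744
Net primary income = 858 - 824 = 34
Net secondary income = -100
Current account = 744 + 34 + (-100) = 678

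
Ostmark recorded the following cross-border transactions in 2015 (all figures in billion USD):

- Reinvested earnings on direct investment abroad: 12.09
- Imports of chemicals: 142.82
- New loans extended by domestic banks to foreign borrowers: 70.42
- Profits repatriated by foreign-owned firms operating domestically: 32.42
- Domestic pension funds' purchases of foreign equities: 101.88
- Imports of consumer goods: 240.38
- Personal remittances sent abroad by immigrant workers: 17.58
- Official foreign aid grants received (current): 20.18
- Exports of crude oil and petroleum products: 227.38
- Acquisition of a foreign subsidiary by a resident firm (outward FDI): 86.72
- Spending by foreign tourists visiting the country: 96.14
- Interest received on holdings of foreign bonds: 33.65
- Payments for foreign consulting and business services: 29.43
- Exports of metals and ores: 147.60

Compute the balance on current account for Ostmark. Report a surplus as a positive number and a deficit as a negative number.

74.41

Goods: 227.38 + 147.60 - 240.38 - 142.82 = -8.22
Services: 96.14 - 29.43 = 66.71
Primary income: -32.42 + 12.09 + 33.65 = 13.32
Secondary income: -17.58 + 20.18 = 2.60
Current account = (-8.22) + 66.71 + 13.32 + 2.60 = 74.41
(Excluded from the current account — financial account: new loans extended by domestic banks to foreign borrowers 70.42, domestic pension funds' purchases of foreign equities 101.88, acquisition of a foreign subsidiary by a resident firm (outward FDI) 86.72.)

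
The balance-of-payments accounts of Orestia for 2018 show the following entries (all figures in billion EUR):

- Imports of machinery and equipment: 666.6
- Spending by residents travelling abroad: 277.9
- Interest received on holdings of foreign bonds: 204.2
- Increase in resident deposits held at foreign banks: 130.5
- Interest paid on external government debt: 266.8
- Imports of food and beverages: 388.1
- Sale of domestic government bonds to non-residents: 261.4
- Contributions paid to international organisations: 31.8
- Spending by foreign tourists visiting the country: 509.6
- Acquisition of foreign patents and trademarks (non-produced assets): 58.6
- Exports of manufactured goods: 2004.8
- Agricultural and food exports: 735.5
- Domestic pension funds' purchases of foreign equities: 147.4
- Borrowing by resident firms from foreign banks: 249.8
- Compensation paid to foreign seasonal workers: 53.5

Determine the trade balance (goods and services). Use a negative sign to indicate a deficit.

1917.3

Goods: 2004.8 - 666.6 - 388.1 + 735.5 = 1685.6
Services: -277.9 + 509.6 = 231.7
Trade balance = 1685.6 + 231.7 = 1917.3
(Excluded from the trade balance — primary income: interest received on holdings of foreign bonds 204.2, interest paid on external government debt 266.8, compensation paid to foreign seasonal workers 53.5; financial account: increase in resident deposits held at foreign banks 130.5, sale of domestic government bonds to non-residents 261.4, domestic pension funds' purchases of foreign equities 147.4, borrowing by resident firms from foreign banks 249.8; secondary income: contributions paid to international organisations 31.8; capital account: acquisition of foreign patents and trademarks (non-produced assets) 58.6.)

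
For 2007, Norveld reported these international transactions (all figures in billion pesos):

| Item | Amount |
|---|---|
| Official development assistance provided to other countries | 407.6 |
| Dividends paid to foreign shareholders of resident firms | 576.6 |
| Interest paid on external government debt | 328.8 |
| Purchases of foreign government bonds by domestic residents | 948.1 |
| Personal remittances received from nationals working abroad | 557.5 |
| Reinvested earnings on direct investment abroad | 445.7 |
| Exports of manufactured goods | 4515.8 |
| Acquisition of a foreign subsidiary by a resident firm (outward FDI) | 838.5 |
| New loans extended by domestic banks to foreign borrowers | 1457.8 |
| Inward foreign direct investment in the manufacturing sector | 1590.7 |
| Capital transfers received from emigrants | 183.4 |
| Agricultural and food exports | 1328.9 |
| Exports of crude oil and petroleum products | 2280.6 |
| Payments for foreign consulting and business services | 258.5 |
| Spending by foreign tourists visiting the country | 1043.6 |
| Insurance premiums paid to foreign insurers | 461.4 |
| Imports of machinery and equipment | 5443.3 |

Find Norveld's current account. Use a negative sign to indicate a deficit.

2695.9

Goods: -5443.3 + 2280.6 + 4515.8 + 1328.9 = 2682.0
Services: -461.4 + 1043.6 - 258.5 = 323.7
Primary income: -328.8 + 445.7 - 576.6 = -459.7
Secondary income: -407.6 + 557.5 = 149.9
Current account = 2682.0 + 323.7 + (-459.7) + 149.9 = 2695.9
(Excluded from the current account — financial account: purchases of foreign government bonds by domestic residents 948.1, acquisition of a foreign subsidiary by a resident firm (outward FDI) 838.5, new loans extended by domestic banks to foreign borrowers 1457.8, inward foreign direct investment in the manufacturing sector 1590.7; capital account: capital transfers received from emigrants 183.4.)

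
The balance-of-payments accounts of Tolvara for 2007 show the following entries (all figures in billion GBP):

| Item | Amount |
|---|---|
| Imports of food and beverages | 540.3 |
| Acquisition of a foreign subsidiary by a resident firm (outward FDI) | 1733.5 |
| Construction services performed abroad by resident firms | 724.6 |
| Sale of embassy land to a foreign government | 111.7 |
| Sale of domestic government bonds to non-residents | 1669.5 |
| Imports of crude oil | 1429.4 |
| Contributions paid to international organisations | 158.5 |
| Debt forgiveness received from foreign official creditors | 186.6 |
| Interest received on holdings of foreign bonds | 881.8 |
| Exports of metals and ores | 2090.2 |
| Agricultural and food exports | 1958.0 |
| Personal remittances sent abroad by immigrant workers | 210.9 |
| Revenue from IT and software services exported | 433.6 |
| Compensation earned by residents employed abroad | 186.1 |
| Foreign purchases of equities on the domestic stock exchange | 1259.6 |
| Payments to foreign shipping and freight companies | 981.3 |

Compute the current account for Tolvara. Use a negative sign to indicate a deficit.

2953.9

Goods: -540.3 + 1958.0 + 2090.2 - 1429.4 = 2078.5
Services: -981.3 + 433.6 + 724.6 = 176.9
Primary income: 881.8 + 186.1 = 1067.9
Secondary income: -158.5 - 210.9 = -369.4
Current account = 2078.5 + 176.9 + 1067.9 + (-369.4) = 2953.9
(Excluded from the current account — financial account: acquisition of a foreign subsidiary by a resident firm (outward FDI) 1733.5, sale of domestic government bonds to non-residents 1669.5, foreign purchases of equities on the domestic stock exchange 1259.6; capital account: sale of embassy land to a foreign government 111.7, debt forgiveness received from foreign official creditors 186.6.)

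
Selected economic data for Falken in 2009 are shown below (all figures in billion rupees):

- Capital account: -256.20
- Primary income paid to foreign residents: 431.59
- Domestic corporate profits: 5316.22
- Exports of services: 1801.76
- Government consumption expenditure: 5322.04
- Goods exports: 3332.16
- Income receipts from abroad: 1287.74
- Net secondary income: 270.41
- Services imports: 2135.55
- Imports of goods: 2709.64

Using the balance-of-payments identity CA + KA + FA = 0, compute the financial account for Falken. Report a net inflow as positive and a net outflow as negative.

-1159.09

Goods balance = 3332.16 - 2709.64 = 622.52
Services balance = 1801.76 - 2135.55 = -333.79
Trade balance (goods + services) = 622.52 + (-333.79) = 288.73
Net primary income = 1287.74 - 431.59 = 856.15
Net secondary income = 270.41
Current account = 288.73 + 856.15 + 270.41 = 1415.29
Financial account = -(1415.29 + (-256.20)) = -1159.09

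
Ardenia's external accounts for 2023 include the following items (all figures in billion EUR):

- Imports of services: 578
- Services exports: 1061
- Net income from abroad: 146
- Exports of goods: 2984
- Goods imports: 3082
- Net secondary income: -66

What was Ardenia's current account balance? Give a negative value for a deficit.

Goods balance = 2984 - 3082 = -98
Services balance = 1061 - 578 = 483
Trade balance (goods + services) = -98 + 483 = 385
Net primary income = 146
Net secondary income = -66
Current account = 385 + 146 + (-66) = 465

465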